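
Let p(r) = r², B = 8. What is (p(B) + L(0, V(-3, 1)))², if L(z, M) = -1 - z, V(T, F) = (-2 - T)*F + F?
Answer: 3969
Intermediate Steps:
V(T, F) = F + F*(-2 - T) (V(T, F) = F*(-2 - T) + F = F + F*(-2 - T))
(p(B) + L(0, V(-3, 1)))² = (8² + (-1 - 1*0))² = (64 + (-1 + 0))² = (64 - 1)² = 63² = 3969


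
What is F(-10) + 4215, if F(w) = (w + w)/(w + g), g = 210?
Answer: 42149/10 ≈ 4214.9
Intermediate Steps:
F(w) = 2*w/(210 + w) (F(w) = (w + w)/(w + 210) = (2*w)/(210 + w) = 2*w/(210 + w))
F(-10) + 4215 = 2*(-10)/(210 - 10) + 4215 = 2*(-10)/200 + 4215 = 2*(-10)*(1/200) + 4215 = -1/10 + 4215 = 42149/10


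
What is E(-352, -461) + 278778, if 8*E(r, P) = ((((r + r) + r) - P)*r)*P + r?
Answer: -11790246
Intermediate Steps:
E(r, P) = r/8 + P*r*(-P + 3*r)/8 (E(r, P) = (((((r + r) + r) - P)*r)*P + r)/8 = ((((2*r + r) - P)*r)*P + r)/8 = (((3*r - P)*r)*P + r)/8 = (((-P + 3*r)*r)*P + r)/8 = ((r*(-P + 3*r))*P + r)/8 = (P*r*(-P + 3*r) + r)/8 = (r + P*r*(-P + 3*r))/8 = r/8 + P*r*(-P + 3*r)/8)
E(-352, -461) + 278778 = (⅛)*(-352)*(1 - 1*(-461)² + 3*(-461)*(-352)) + 278778 = (⅛)*(-352)*(1 - 1*212521 + 486816) + 278778 = (⅛)*(-352)*(1 - 212521 + 486816) + 278778 = (⅛)*(-352)*274296 + 278778 = -12069024 + 278778 = -11790246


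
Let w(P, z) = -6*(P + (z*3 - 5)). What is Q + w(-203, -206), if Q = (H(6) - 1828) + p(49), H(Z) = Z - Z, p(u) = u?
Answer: 3177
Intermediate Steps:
H(Z) = 0
w(P, z) = 30 - 18*z - 6*P (w(P, z) = -6*(P + (3*z - 5)) = -6*(P + (-5 + 3*z)) = -6*(-5 + P + 3*z) = 30 - 18*z - 6*P)
Q = -1779 (Q = (0 - 1828) + 49 = -1828 + 49 = -1779)
Q + w(-203, -206) = -1779 + (30 - 18*(-206) - 6*(-203)) = -1779 + (30 + 3708 + 1218) = -1779 + 4956 = 3177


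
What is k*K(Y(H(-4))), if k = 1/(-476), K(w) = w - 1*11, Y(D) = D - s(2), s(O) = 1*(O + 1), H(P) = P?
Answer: 9/238 ≈ 0.037815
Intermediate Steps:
s(O) = 1 + O (s(O) = 1*(1 + O) = 1 + O)
Y(D) = -3 + D (Y(D) = D - (1 + 2) = D - 1*3 = D - 3 = -3 + D)
K(w) = -11 + w (K(w) = w - 11 = -11 + w)
k = -1/476 ≈ -0.0021008
k*K(Y(H(-4))) = -(-11 + (-3 - 4))/476 = -(-11 - 7)/476 = -1/476*(-18) = 9/238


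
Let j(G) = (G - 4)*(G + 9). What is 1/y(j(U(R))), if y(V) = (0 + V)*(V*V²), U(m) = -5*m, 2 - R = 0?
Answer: 1/38416 ≈ 2.6031e-5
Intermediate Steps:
R = 2 (R = 2 - 1*0 = 2 + 0 = 2)
j(G) = (-4 + G)*(9 + G)
y(V) = V⁴ (y(V) = V*V³ = V⁴)
1/y(j(U(R))) = 1/((-36 + (-5*2)² + 5*(-5*2))⁴) = 1/((-36 + (-10)² + 5*(-10))⁴) = 1/((-36 + 100 - 50)⁴) = 1/(14⁴) = 1/38416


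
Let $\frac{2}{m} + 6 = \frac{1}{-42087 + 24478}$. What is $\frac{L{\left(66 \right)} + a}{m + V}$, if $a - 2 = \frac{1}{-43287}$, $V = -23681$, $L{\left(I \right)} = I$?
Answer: $- \frac{310997077325}{108306293454351} \approx -0.0028715$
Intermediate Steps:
$a = \frac{86573}{43287}$ ($a = 2 + \frac{1}{-43287} = 2 - \frac{1}{43287} = \frac{86573}{43287} \approx 2.0$)
$m = - \frac{35218}{105655}$ ($m = \frac{2}{-6 + \frac{1}{-42087 + 24478}} = \frac{2}{-6 + \frac{1}{-17609}} = \frac{2}{-6 - \frac{1}{17609}} = \frac{2}{- \frac{105655}{17609}} = 2 \left(- \frac{17609}{105655}\right) = - \frac{35218}{105655} \approx -0.33333$)
$\frac{L{\left(66 \right)} + a}{m + V} = \frac{66 + \frac{86573}{43287}}{- \frac{35218}{105655} - 23681} = \frac{2943515}{43287 \left(- \frac{2502051273}{105655}\right)} = \frac{2943515}{43287} \left(- \frac{105655}{2502051273}\right) = - \frac{310997077325}{108306293454351}$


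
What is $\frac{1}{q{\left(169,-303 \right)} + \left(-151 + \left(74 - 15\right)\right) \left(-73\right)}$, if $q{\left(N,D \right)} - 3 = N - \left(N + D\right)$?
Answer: $\frac{1}{7022} \approx 0.00014241$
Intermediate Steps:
$q{\left(N,D \right)} = 3 - D$ ($q{\left(N,D \right)} = 3 + \left(N - \left(N + D\right)\right) = 3 + \left(N - \left(D + N\right)\right) = 3 - D$)
$\frac{1}{q{\left(169,-303 \right)} + \left(-151 + \left(74 - 15\right)\right) \left(-73\right)} = \frac{1}{\left(3 - -303\right) + \left(-151 + \left(74 - 15\right)\right) \left(-73\right)} = \frac{1}{\left(3 + 303\right) + \left(-151 + \left(74 - 15\right)\right) \left(-73\right)} = \frac{1}{306 + \left(-151 + 59\right) \left(-73\right)} = \frac{1}{306 - -6716} = \frac{1}{306 + 6716} = \frac{1}{7022}$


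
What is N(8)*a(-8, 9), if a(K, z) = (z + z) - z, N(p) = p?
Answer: 72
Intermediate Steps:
a(K, z) = z (a(K, z) = 2*z - z = z)
N(8)*a(-8, 9) = 8*9 = 72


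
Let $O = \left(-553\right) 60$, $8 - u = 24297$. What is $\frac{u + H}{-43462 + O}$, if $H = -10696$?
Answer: $\frac{34985}{76642} \approx 0.45647$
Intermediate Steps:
$u = -24289$ ($u = 8 - 24297 = -24289$)
$O = -33180$
$\frac{u + H}{-43462 + O} = \frac{-24289 - 10696}{-43462 - 33180} = - \frac{34985}{-76642} = \left(-34985\right) \left(- \frac{1}{76642}\right) = \frac{34985}{76642}$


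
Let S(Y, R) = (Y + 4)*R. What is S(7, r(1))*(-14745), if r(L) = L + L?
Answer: -324390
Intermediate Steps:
r(L) = 2*L
S(Y, R) = R*(4 + Y) (S(Y, R) = (4 + Y)*R = R*(4 + Y))
S(7, r(1))*(-14745) = ((2*1)*(4 + 7))*(-14745) = (2*11)*(-14745) = 22*(-14745) = -324390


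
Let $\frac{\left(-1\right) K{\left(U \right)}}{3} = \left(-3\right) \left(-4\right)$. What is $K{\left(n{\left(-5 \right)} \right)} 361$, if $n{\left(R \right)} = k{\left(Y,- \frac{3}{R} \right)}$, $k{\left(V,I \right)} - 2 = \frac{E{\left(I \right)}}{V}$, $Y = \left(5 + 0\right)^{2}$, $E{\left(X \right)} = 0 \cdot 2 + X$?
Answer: $-12996$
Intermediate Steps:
$E{\left(X \right)} = X$ ($E{\left(X \right)} = 0 + X = X$)
$Y = 25$ ($Y = 5^{2} = 25$)
$k{\left(V,I \right)} = 2 + \frac{I}{V}$
$n{\left(R \right)} = 2 - \frac{3}{25 R}$ ($n{\left(R \right)} = 2 + \frac{\left(-3\right) \frac{1}{R}}{25} = 2 + - \frac{3}{R} \frac{1}{25} = 2 - \frac{3}{25 R}$)
$K{\left(U \right)} = -36$ ($K{\left(U \right)} = - 3 \left(\left(-3\right) \left(-4\right)\right) = \left(-3\right) 12 = -36$)
$K{\left(n{\left(-5 \right)} \right)} 361 = \left(-36\right) 361 = -12996$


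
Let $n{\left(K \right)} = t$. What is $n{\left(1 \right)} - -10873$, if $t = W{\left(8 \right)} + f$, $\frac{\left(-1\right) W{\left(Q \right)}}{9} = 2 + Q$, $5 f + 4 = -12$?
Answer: $\frac{53899}{5} \approx 10780.0$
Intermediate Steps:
$f = - \frac{16}{5}$ ($f = - \frac{4}{5} + \frac{1}{5} \left(-12\right) = - \frac{4}{5} - \frac{12}{5} = - \frac{16}{5} \approx -3.2$)
$W{\left(Q \right)} = -18 - 9 Q$ ($W{\left(Q \right)} = - 9 \left(2 + Q\right) = -18 - 9 Q$)
$t = - \frac{466}{5}$ ($t = \left(-18 - 72\right) - \frac{16}{5} = -90 - \frac{16}{5} = - \frac{466}{5} \approx -93.2$)
$n{\left(K \right)} = - \frac{466}{5}$
$n{\left(1 \right)} - -10873 = - \frac{466}{5} - -10873 = - \frac{466}{5} + 10873 = \frac{53899}{5}$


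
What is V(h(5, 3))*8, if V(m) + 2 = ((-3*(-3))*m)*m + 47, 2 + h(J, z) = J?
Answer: 1008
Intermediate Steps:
h(J, z) = -2 + J
V(m) = 45 + 9*m² (V(m) = -2 + (((-3*(-3))*m)*m + 47) = -2 + ((9*m)*m + 47) = -2 + (9*m² + 47) = -2 + (47 + 9*m²) = 45 + 9*m²)
V(h(5, 3))*8 = (45 + 9*(-2 + 5)²)*8 = (45 + 9*3²)*8 = (45 + 9*9)*8 = (45 + 81)*8 = 126*8 = 1008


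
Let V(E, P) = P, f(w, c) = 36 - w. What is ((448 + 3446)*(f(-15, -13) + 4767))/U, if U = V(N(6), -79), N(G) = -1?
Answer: -18761292/79 ≈ -2.3748e+5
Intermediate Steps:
U = -79
((448 + 3446)*(f(-15, -13) + 4767))/U = ((448 + 3446)*((36 - 1*(-15)) + 4767))/(-79) = (3894*((36 + 15) + 4767))*(-1/79) = (3894*(51 + 4767))*(-1/79) = (3894*4818)*(-1/79) = 18761292*(-1/79) = -18761292/79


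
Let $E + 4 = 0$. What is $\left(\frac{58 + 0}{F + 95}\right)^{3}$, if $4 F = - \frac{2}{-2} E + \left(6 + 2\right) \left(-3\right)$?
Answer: $\frac{24389}{85184} \approx 0.28631$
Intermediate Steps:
$E = -4$ ($E = -4 + 0 = -4$)
$F = -7$ ($F = \frac{- \frac{2}{-2} \left(-4\right) + \left(6 + 2\right) \left(-3\right)}{4} = \frac{\left(-2\right) \left(- \frac{1}{2}\right) \left(-4\right) + 8 \left(-3\right)}{4} = \frac{1 \left(-4\right) - 24}{4} = \frac{-4 - 24}{4} = \frac{1}{4} \left(-28\right) = -7$)
$\left(\frac{58 + 0}{F + 95}\right)^{3} = \left(\frac{58 + 0}{-7 + 95}\right)^{3} = \left(\frac{58}{88}\right)^{3} = \left(58 \cdot \frac{1}{88}\right)^{3} = \left(\frac{29}{44}\right)^{3} = \frac{24389}{85184}$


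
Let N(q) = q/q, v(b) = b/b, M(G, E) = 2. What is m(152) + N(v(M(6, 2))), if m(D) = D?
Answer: 153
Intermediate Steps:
v(b) = 1
N(q) = 1
m(152) + N(v(M(6, 2))) = 152 + 1 = 153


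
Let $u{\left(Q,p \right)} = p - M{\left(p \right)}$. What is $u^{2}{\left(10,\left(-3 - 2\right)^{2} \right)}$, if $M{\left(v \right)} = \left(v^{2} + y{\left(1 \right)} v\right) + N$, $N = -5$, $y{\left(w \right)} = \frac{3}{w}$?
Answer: $448900$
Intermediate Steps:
$M{\left(v \right)} = -5 + v^{2} + 3 v$ ($M{\left(v \right)} = \left(v^{2} + \frac{3}{1} v\right) - 5 = \left(v^{2} + 3 \cdot 1 v\right) - 5 = \left(v^{2} + 3 v\right) - 5 = -5 + v^{2} + 3 v$)
$u{\left(Q,p \right)} = 5 - p^{2} - 2 p$ ($u{\left(Q,p \right)} = p - \left(-5 + p^{2} + 3 p\right) = 5 - p^{2} - 2 p$)
$u^{2}{\left(10,\left(-3 - 2\right)^{2} \right)} = \left(5 - \left(\left(-3 - 2\right)^{2}\right)^{2} - 2 \left(-3 - 2\right)^{2}\right)^{2} = \left(5 - \left(\left(-5\right)^{2}\right)^{2} - 2 \left(-5\right)^{2}\right)^{2} = \left(5 - 25^{2} - 50\right)^{2} = \left(5 - 625 - 50\right)^{2} = \left(-670\right)^{2} = 448900$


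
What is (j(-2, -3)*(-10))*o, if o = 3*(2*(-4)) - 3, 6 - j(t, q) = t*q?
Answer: 0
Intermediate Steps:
j(t, q) = 6 - q*t (j(t, q) = 6 - t*q = 6 - q*t)
o = -27 (o = 3*(-8) - 3 = -24 - 3 = -27)
(j(-2, -3)*(-10))*o = ((6 - 1*(-3)*(-2))*(-10))*(-27) = ((6 - 6)*(-10))*(-27) = (0*(-10))*(-27) = 0*(-27) = 0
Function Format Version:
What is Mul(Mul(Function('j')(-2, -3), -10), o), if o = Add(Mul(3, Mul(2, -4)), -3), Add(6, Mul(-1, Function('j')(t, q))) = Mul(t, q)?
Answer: 0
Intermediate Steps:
Function('j')(t, q) = Add(6, Mul(-1, q, t)) (Function('j')(t, q) = Add(6, Mul(-1, Mul(t, q))) = Add(6, Mul(-1, Mul(q, t))) = Add(6, Mul(-1, q, t)))
o = -27 (o = Add(Mul(3, -8), -3) = Add(-24, -3) = -27)
Mul(Mul(Function('j')(-2, -3), -10), o) = Mul(Mul(Add(6, Mul(-1, -3, -2)), -10), -27) = Mul(Mul(Add(6, -6), -10), -27) = Mul(Mul(0, -10), -27) = Mul(0, -27) = 0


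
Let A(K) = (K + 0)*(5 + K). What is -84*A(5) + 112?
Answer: -4088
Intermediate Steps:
A(K) = K*(5 + K)
-84*A(5) + 112 = -420*(5 + 5) + 112 = -420*10 + 112 = -84*50 + 112 = -4200 + 112 = -4088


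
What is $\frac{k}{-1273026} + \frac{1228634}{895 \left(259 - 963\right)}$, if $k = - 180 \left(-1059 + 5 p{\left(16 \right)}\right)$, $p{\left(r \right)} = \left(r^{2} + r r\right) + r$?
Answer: $- \frac{10490718637}{6076577440} \approx -1.7264$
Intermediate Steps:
$p{\left(r \right)} = r + 2 r^{2}$ ($p{\left(r \right)} = \left(r^{2} + r^{2}\right) + r = 2 r^{2} + r = r + 2 r^{2}$)
$k = -284580$ ($k = - 180 \left(-1059 + 5 \cdot 16 \left(1 + 2 \cdot 16\right)\right) = - 180 \left(-1059 + 5 \cdot 16 \left(1 + 32\right)\right) = - 180 \left(-1059 + 5 \cdot 16 \cdot 33\right) = - 180 \left(-1059 + 5 \cdot 528\right) = - 180 \left(-1059 + 2640\right) = \left(-180\right) 1581 = -284580$)
$\frac{k}{-1273026} + \frac{1228634}{895 \left(259 - 963\right)} = - \frac{284580}{-1273026} + \frac{1228634}{895 \left(259 - 963\right)} = \left(-284580\right) \left(- \frac{1}{1273026}\right) + \frac{1228634}{895 \left(-704\right)} = \frac{47430}{212171} + \frac{1228634}{-630080} = \frac{47430}{212171} + 1228634 \left(- \frac{1}{630080}\right) = \frac{47430}{212171} - \frac{55847}{28640} = - \frac{10490718637}{6076577440}$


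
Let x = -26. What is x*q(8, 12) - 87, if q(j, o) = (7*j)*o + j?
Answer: -17767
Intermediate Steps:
q(j, o) = j + 7*j*o (q(j, o) = 7*j*o + j = j + 7*j*o)
x*q(8, 12) - 87 = -208*(1 + 7*12) - 87 = -208*(1 + 84) - 87 = -208*85 - 87 = -26*680 - 87 = -17680 - 87 = -17767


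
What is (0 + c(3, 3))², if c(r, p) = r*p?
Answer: 81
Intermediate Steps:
c(r, p) = p*r
(0 + c(3, 3))² = (0 + 3*3)² = (0 + 9)² = 9² = 81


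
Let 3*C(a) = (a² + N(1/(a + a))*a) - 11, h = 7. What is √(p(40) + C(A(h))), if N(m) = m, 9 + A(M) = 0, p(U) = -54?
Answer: I*√122/2 ≈ 5.5227*I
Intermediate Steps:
A(M) = -9 (A(M) = -9 + 0 = -9)
C(a) = -7/2 + a²/3 (C(a) = ((a² + a/(a + a)) - 11)/3 = ((a² + a/((2*a))) - 11)/3 = ((a² + (1/(2*a))*a) - 11)/3 = ((a² + ½) - 11)/3 = ((½ + a²) - 11)/3 = (-21/2 + a²)/3 = -7/2 + a²/3)
√(p(40) + C(A(h))) = √(-54 + (-7/2 + (⅓)*(-9)²)) = √(-54 + (-7/2 + (⅓)*81)) = √(-54 + (-7/2 + 27)) = √(-54 + 47/2) = √(-61/2) = I*√122/2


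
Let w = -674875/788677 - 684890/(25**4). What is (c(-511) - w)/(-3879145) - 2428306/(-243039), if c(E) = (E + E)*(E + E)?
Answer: 564760514930996747668991/58089974961585971484375 ≈ 9.7222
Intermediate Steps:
w = -160756007481/61615390625 (w = -674875*1/788677 - 684890/390625 = -674875/788677 - 684890*1/390625 = -674875/788677 - 136978/78125 = -160756007481/61615390625 ≈ -2.6090)
c(E) = 4*E**2 (c(E) = (2*E)*(2*E) = 4*E**2)
(c(-511) - w)/(-3879145) - 2428306/(-243039) = (4*(-511)**2 - 1*(-160756007481/61615390625))/(-3879145) - 2428306/(-243039) = (4*261121 + 160756007481/61615390625)*(-1/3879145) - 2428306*(-1/243039) = (1044484 + 160756007481/61615390625)*(-1/3879145) + 2428306/243039 = (64356450417569981/61615390625)*(-1/3879145) + 2428306/243039 = -64356450417569981/239015034466015625 + 2428306/243039 = 564760514930996747668991/58089974961585971484375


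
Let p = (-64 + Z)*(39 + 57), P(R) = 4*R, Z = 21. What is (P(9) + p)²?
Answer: 16744464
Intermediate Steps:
p = -4128 (p = (-64 + 21)*(39 + 57) = -43*96 = -4128)
(P(9) + p)² = (4*9 - 4128)² = (36 - 4128)² = (-4092)² = 16744464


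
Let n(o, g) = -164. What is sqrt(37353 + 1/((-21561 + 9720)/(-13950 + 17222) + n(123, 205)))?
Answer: 5*sqrt(449425704343561)/548449 ≈ 193.27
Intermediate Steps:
sqrt(37353 + 1/((-21561 + 9720)/(-13950 + 17222) + n(123, 205))) = sqrt(37353 + 1/((-21561 + 9720)/(-13950 + 17222) - 164)) = sqrt(37353 + 1/(-11841/3272 - 164)) = sqrt(37353 + 1/(-548449/3272)) = sqrt(37353 - 3272/548449) = sqrt(20486212225/548449) = 5*sqrt(449425704343561)/548449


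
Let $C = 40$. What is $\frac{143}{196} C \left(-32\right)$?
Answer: $- \frac{45760}{49} \approx -933.88$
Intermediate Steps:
$\frac{143}{196} C \left(-32\right) = \frac{143}{196} \cdot 40 \left(-32\right) = \frac{1430}{49} \left(-32\right) = - \frac{45760}{49}$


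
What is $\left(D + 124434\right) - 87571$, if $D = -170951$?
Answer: $-134088$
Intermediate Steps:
$\left(D + 124434\right) - 87571 = \left(-170951 + 124434\right) - 87571 = -46517 - 87571 = -134088$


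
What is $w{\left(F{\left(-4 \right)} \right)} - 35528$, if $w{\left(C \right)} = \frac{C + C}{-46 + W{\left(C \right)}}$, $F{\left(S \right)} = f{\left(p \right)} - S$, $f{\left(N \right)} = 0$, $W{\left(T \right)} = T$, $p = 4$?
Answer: $- \frac{746092}{21} \approx -35528.0$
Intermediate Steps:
$F{\left(S \right)} = - S$ ($F{\left(S \right)} = 0 - S = - S$)
$w{\left(C \right)} = \frac{2 C}{-46 + C}$ ($w{\left(C \right)} = \frac{C + C}{-46 + C} = \frac{2 C}{-46 + C}$)
$w{\left(F{\left(-4 \right)} \right)} - 35528 = \frac{2 \left(\left(-1\right) \left(-4\right)\right)}{-46 - -4} - 35528 = 2 \cdot 4 \frac{1}{-46 + 4} - 35528 = 2 \cdot 4 \frac{1}{-42} - 35528 = 2 \cdot 4 \left(- \frac{1}{42}\right) - 35528 = - \frac{4}{21} - 35528 = - \frac{746092}{21}$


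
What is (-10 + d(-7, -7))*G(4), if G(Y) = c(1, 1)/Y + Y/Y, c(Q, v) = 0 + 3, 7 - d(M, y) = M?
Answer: 7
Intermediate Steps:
d(M, y) = 7 - M
c(Q, v) = 3
G(Y) = 1 + 3/Y (G(Y) = 3/Y + Y/Y = 3/Y + 1 = 1 + 3/Y)
(-10 + d(-7, -7))*G(4) = (-10 + (7 - 1*(-7)))*((3 + 4)/4) = (-10 + (7 + 7))*((1/4)*7) = (-10 + 14)*(7/4) = 4*(7/4) = 7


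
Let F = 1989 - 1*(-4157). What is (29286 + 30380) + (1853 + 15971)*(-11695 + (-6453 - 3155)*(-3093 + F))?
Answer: -523043776590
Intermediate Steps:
F = 6146 (F = 1989 + 4157 = 6146)
(29286 + 30380) + (1853 + 15971)*(-11695 + (-6453 - 3155)*(-3093 + F)) = (29286 + 30380) + (1853 + 15971)*(-11695 + (-6453 - 3155)*(-3093 + 6146)) = 59666 + 17824*(-11695 - 9608*3053) = 59666 + 17824*(-11695 - 29333224) = 59666 + 17824*(-29344919) = 59666 - 523043836256 = -523043776590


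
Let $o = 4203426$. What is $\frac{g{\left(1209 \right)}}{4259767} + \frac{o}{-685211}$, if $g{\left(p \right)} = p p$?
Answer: $- \frac{16904055462051}{2918839205837} \approx -5.7914$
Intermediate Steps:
$g{\left(p \right)} = p^{2}$
$\frac{g{\left(1209 \right)}}{4259767} + \frac{o}{-685211} = \frac{1209^{2}}{4259767} + \frac{4203426}{-685211} = 1461681 \cdot \frac{1}{4259767} + 4203426 \left(- \frac{1}{685211}\right) = \frac{1461681}{4259767} - \frac{4203426}{685211} = - \frac{16904055462051}{2918839205837}$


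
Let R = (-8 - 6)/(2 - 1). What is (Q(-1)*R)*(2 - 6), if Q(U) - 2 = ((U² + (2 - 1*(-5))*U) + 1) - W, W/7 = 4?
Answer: -1736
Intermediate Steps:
W = 28 (W = 7*4 = 28)
R = -14 (R = -14/1 = -14*1 = -14)
Q(U) = -25 + U² + 7*U (Q(U) = 2 + (((U² + (2 - 1*(-5))*U) + 1) - 1*28) = 2 + (((U² + (2 + 5)*U) + 1) - 28) = 2 + (((U² + 7*U) + 1) - 28) = 2 + ((1 + U² + 7*U) - 28) = 2 + (-27 + U² + 7*U) = -25 + U² + 7*U)
(Q(-1)*R)*(2 - 6) = ((-25 + (-1)² + 7*(-1))*(-14))*(2 - 6) = ((-25 + 1 - 7)*(-14))*(-4) = -31*(-14)*(-4) = 434*(-4) = -1736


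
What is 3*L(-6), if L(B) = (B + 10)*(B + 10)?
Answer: 48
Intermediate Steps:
L(B) = (10 + B)² (L(B) = (10 + B)*(10 + B) = (10 + B)²)
3*L(-6) = 3*(10 - 6)² = 3*4² = 3*16 = 48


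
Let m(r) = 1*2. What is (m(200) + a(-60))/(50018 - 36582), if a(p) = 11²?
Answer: 123/13436 ≈ 0.0091545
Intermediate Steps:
a(p) = 121
m(r) = 2
(m(200) + a(-60))/(50018 - 36582) = (2 + 121)/(50018 - 36582) = 123/13436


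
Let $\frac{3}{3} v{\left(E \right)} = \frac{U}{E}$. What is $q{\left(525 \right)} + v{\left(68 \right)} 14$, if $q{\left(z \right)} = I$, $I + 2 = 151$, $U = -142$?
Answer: $\frac{2036}{17} \approx 119.76$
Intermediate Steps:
$I = 149$ ($I = -2 + 151 = 149$)
$q{\left(z \right)} = 149$
$v{\left(E \right)} = - \frac{142}{E}$
$q{\left(525 \right)} + v{\left(68 \right)} 14 = 149 + - \frac{142}{68} \cdot 14 = 149 + \left(-142\right) \frac{1}{68} \cdot 14 = 149 - \frac{497}{17} = \frac{2036}{17}$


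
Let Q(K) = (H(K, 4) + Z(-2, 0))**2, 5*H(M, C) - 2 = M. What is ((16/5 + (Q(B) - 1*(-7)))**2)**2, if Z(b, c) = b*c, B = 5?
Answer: 8540717056/390625 ≈ 21864.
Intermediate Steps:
H(M, C) = 2/5 + M/5
Q(K) = (2/5 + K/5)**2 (Q(K) = ((2/5 + K/5) - 2*0)**2 = ((2/5 + K/5) + 0)**2 = (2/5 + K/5)**2)
((16/5 + (Q(B) - 1*(-7)))**2)**2 = ((16/5 + ((2 + 5)**2/25 - 1*(-7)))**2)**2 = ((16*(1/5) + ((1/25)*7**2 + 7))**2)**2 = ((16/5 + ((1/25)*49 + 7))**2)**2 = ((16/5 + (49/25 + 7))**2)**2 = ((16/5 + 224/25)**2)**2 = ((304/25)**2)**2 = (92416/625)**2 = 8540717056/390625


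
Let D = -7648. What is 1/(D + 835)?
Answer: -1/6813 ≈ -0.00014678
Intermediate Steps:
1/(D + 835) = 1/(-7648 + 835) = 1/(-6813) = -1/6813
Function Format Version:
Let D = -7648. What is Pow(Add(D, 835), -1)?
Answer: Rational(-1, 6813) ≈ -0.00014678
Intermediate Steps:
Pow(Add(D, 835), -1) = Pow(Add(-7648, 835), -1) = Pow(-6813, -1) = Rational(-1, 6813)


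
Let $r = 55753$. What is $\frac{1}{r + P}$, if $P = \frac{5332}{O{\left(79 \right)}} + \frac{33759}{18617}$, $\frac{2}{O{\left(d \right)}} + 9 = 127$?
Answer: $\frac{18617}{6894672156} \approx 2.7002 \cdot 10^{-6}$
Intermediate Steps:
$O{\left(d \right)} = \frac{1}{59}$ ($O{\left(d \right)} = \frac{2}{-9 + 127} = \frac{2}{118} = 2 \cdot \frac{1}{118} = \frac{1}{59}$)
$P = \frac{5856718555}{18617}$ ($P = 5332 \frac{1}{\frac{1}{59}} + \frac{33759}{18617} = 5332 \cdot 59 + 33759 \cdot \frac{1}{18617} = 314588 + \frac{33759}{18617} = \frac{5856718555}{18617} \approx 3.1459 \cdot 10^{5}$)
$\frac{1}{r + P} = \frac{1}{55753 + \frac{5856718555}{18617}} = \frac{1}{\frac{6894672156}{18617}} = \frac{18617}{6894672156}$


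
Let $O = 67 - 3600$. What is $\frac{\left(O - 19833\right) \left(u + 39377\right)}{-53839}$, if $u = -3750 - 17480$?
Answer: $\frac{424022802}{53839} \approx 7875.8$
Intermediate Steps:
$O = -3533$ ($O = 67 - 3600 = -3533$)
$u = -21230$
$\frac{\left(O - 19833\right) \left(u + 39377\right)}{-53839} = \frac{\left(-3533 - 19833\right) \left(-21230 + 39377\right)}{-53839} = \left(-23366\right) 18147 \left(- \frac{1}{53839}\right) = \left(-424022802\right) \left(- \frac{1}{53839}\right) = \frac{424022802}{53839}$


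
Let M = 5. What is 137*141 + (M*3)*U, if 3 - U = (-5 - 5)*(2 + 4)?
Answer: 20262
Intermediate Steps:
U = 63 (U = 3 - (-5 - 5)*(2 + 4) = 3 - (-10)*6 = 3 - 1*(-60) = 3 + 60 = 63)
137*141 + (M*3)*U = 137*141 + (5*3)*63 = 19317 + 15*63 = 19317 + 945 = 20262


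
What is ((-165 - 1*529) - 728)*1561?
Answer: -2219742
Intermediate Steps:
((-165 - 1*529) - 728)*1561 = ((-165 - 529) - 728)*1561 = (-694 - 728)*1561 = -1422*1561 = -2219742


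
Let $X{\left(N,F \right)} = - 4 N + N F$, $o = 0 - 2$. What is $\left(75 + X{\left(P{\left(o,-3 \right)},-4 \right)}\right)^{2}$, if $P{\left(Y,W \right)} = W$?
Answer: $9801$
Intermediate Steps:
$o = -2$
$X{\left(N,F \right)} = - 4 N + F N$
$\left(75 + X{\left(P{\left(o,-3 \right)},-4 \right)}\right)^{2} = \left(75 - 3 \left(-4 - 4\right)\right)^{2} = \left(75 - -24\right)^{2} = \left(75 + 24\right)^{2} = 99^{2} = 9801$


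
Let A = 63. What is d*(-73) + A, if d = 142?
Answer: -10303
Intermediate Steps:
d*(-73) + A = 142*(-73) + 63 = -10366 + 63 = -10303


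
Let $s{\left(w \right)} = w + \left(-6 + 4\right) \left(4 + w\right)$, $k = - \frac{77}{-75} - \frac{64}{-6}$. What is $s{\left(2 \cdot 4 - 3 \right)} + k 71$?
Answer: $\frac{61292}{75} \approx 817.23$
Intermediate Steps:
$k = \frac{877}{75}$ ($k = \left(-77\right) \left(- \frac{1}{75}\right) - - \frac{32}{3} = \frac{77}{75} + \frac{32}{3} = \frac{877}{75} \approx 11.693$)
$s{\left(w \right)} = -8 - w$ ($s{\left(w \right)} = w - 2 \left(4 + w\right) = w - \left(8 + 2 w\right) = -8 - w$)
$s{\left(2 \cdot 4 - 3 \right)} + k 71 = \left(-8 - \left(2 \cdot 4 - 3\right)\right) + \frac{877}{75} \cdot 71 = \left(-8 - \left(8 - 3\right)\right) + \frac{62267}{75} = \left(-8 - 5\right) + \frac{62267}{75} = -13 + \frac{62267}{75} = \frac{61292}{75}$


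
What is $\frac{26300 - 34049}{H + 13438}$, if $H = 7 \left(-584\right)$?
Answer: $- \frac{7749}{9350} \approx -0.82877$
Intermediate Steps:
$H = -4088$
$\frac{26300 - 34049}{H + 13438} = \frac{26300 - 34049}{-4088 + 13438} = - \frac{7749}{9350}$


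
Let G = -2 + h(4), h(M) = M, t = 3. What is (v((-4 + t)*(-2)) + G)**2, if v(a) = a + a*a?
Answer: 64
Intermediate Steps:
v(a) = a + a**2
G = 2 (G = -2 + 4 = 2)
(v((-4 + t)*(-2)) + G)**2 = (((-4 + 3)*(-2))*(1 + (-4 + 3)*(-2)) + 2)**2 = ((-1*(-2))*(1 - 1*(-2)) + 2)**2 = (2*(1 + 2) + 2)**2 = (2*3 + 2)**2 = (6 + 2)**2 = 8**2 = 64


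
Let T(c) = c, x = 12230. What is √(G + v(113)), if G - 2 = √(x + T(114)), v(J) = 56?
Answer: √(58 + 2*√3086) ≈ 13.004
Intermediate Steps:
G = 2 + 2*√3086 (G = 2 + √(12230 + 114) = 2 + √12344 = 2 + 2*√3086 ≈ 113.10)
√(G + v(113)) = √((2 + 2*√3086) + 56) = √(58 + 2*√3086)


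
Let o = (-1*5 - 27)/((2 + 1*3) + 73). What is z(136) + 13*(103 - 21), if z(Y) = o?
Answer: 41558/39 ≈ 1065.6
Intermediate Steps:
o = -16/39 (o = (-5 - 27)/((2 + 3) + 73) = -32/(5 + 73) = -32/78 = -32*1/78 = -16/39 ≈ -0.41026)
z(Y) = -16/39
z(136) + 13*(103 - 21) = -16/39 + 13*(103 - 21) = -16/39 + 13*82 = -16/39 + 1066 = 41558/39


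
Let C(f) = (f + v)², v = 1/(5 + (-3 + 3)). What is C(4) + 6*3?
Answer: 891/25 ≈ 35.640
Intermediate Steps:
v = ⅕ (v = 1/(5 + 0) = 1/5 = ⅕ ≈ 0.20000)
C(f) = (⅕ + f)² (C(f) = (f + ⅕)² = (⅕ + f)²)
C(4) + 6*3 = (1 + 5*4)²/25 + 6*3 = (1 + 20)²/25 + 18 = (1/25)*21² + 18 = (1/25)*441 + 18 = 441/25 + 18 = 891/25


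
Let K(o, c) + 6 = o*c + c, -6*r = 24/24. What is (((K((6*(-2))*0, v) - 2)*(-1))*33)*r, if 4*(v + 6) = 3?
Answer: -583/8 ≈ -72.875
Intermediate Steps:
v = -21/4 (v = -6 + (¼)*3 = -6 + ¾ = -21/4 ≈ -5.2500)
r = -⅙ (r = -4/24 = -⅙*1 = -⅙ ≈ -0.16667)
K(o, c) = -6 + c + c*o (K(o, c) = -6 + (o*c + c) = -6 + (c*o + c) = -6 + (c + c*o) = -6 + c + c*o)
(((K((6*(-2))*0, v) - 2)*(-1))*33)*r = ((((-6 - 21/4 - 21*6*(-2)*0/4) - 2)*(-1))*33)*(-⅙) = ((((-6 - 21/4 - (-63)*0) - 2)*(-1))*33)*(-⅙) = ((((-6 - 21/4 - 21/4*0) - 2)*(-1))*33)*(-⅙) = ((((-6 - 21/4 + 0) - 2)*(-1))*33)*(-⅙) = (((-45/4 - 2)*(-1))*33)*(-⅙) = (-53/4*(-1)*33)*(-⅙) = ((53/4)*33)*(-⅙) = (1749/4)*(-⅙) = -583/8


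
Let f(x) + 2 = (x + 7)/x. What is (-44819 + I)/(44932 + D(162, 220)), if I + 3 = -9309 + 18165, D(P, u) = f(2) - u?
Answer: -71932/89429 ≈ -0.80435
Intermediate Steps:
f(x) = -2 + (7 + x)/x (f(x) = -2 + (x + 7)/x = -2 + (7 + x)/x)
D(P, u) = 5/2 - u (D(P, u) = (7 - 1*2)/2 - u = (7 - 2)/2 - u = (½)*5 - u = 5/2 - u)
I = 8853 (I = -3 + (-9309 + 18165) = -3 + 8856 = 8853)
(-44819 + I)/(44932 + D(162, 220)) = (-44819 + 8853)/(44932 + (5/2 - 1*220)) = -35966/(44932 + (5/2 - 220)) = -35966/(44932 - 435/2) = -35966/89429/2 = -35966*2/89429 = -71932/89429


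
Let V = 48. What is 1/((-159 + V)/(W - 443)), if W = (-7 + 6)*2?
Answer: 445/111 ≈ 4.0090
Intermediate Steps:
W = -2 (W = -1*2 = -2)
1/((-159 + V)/(W - 443)) = 1/((-159 + 48)/(-2 - 443)) = 1/(-111/(-445)) = 1/(-111*(-1/445)) = 1/(111/445) = 445/111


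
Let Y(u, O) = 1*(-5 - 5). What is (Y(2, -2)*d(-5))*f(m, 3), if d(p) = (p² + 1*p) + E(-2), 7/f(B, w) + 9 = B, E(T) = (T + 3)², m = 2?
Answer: 210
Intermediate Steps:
E(T) = (3 + T)²
Y(u, O) = -10 (Y(u, O) = 1*(-10) = -10)
f(B, w) = 7/(-9 + B)
d(p) = 1 + p + p² (d(p) = (p² + 1*p) + (3 - 2)² = (p² + p) + 1² = (p + p²) + 1 = 1 + p + p²)
(Y(2, -2)*d(-5))*f(m, 3) = (-10*(1 - 5 + (-5)²))*(7/(-9 + 2)) = (-10*(1 - 5 + 25))*(7/(-7)) = (-10*21)*(7*(-⅐)) = -210*(-1) = 210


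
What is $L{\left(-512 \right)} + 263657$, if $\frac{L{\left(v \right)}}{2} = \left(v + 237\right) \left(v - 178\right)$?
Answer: $643157$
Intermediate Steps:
$L{\left(v \right)} = 2 \left(-178 + v\right) \left(237 + v\right)$ ($L{\left(v \right)} = 2 \left(v + 237\right) \left(v - 178\right) = 2 \left(237 + v\right) \left(-178 + v\right) = 2 \left(-178 + v\right) \left(237 + v\right)$)
$L{\left(-512 \right)} + 263657 = \left(-84372 + 2 \left(-512\right)^{2} + 118 \left(-512\right)\right) + 263657 = \left(-84372 + 2 \cdot 262144 - 60416\right) + 263657 = \left(-84372 + 524288 - 60416\right) + 263657 = 379500 + 263657 = 643157$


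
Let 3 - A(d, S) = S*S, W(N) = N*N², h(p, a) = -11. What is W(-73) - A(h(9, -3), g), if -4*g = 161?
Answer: -6198399/16 ≈ -3.8740e+5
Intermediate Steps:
g = -161/4 (g = -¼*161 = -161/4 ≈ -40.250)
W(N) = N³
A(d, S) = 3 - S² (A(d, S) = 3 - S*S = 3 - S²)
W(-73) - A(h(9, -3), g) = (-73)³ - (3 - (-161/4)²) = -389017 - (3 - 1*25921/16) = -389017 - (3 - 25921/16) = -389017 - 1*(-25873/16) = -389017 + 25873/16 = -6198399/16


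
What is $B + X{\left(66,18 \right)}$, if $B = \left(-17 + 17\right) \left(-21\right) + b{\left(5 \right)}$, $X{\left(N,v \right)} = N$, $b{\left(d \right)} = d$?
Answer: $71$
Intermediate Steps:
$B = 5$ ($B = \left(-17 + 17\right) \left(-21\right) + 5 = 0 \left(-21\right) + 5 = 0 + 5 = 5$)
$B + X{\left(66,18 \right)} = 5 + 66 = 71$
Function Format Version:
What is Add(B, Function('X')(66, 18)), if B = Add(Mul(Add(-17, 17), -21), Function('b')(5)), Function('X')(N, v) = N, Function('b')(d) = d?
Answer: 71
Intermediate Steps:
B = 5 (B = Add(Mul(Add(-17, 17), -21), 5) = Add(Mul(0, -21), 5) = Add(0, 5) = 5)
Add(B, Function('X')(66, 18)) = Add(5, 66) = 71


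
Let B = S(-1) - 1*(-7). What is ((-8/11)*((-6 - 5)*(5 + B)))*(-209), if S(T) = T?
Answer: -18392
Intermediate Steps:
B = 6 (B = -1 - 1*(-7) = -1 + 7 = 6)
((-8/11)*((-6 - 5)*(5 + B)))*(-209) = ((-8/11)*((-6 - 5)*(5 + 6)))*(-209) = ((-8*1/11)*(-11*11))*(-209) = -8/11*(-121)*(-209) = 88*(-209) = -18392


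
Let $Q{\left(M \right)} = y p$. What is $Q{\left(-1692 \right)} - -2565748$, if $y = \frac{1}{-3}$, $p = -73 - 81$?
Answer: $\frac{7697398}{3} \approx 2.5658 \cdot 10^{6}$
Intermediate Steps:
$p = -154$ ($p = -73 - 81 = -154$)
$y = - \frac{1}{3} \approx -0.33333$
$Q{\left(M \right)} = \frac{154}{3}$ ($Q{\left(M \right)} = \left(- \frac{1}{3}\right) \left(-154\right) = \frac{154}{3}$)
$Q{\left(-1692 \right)} - -2565748 = \frac{154}{3} - -2565748 = \frac{154}{3} + 2565748 = \frac{7697398}{3}$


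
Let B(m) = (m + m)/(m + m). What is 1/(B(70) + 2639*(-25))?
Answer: -1/65974 ≈ -1.5157e-5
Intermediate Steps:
B(m) = 1 (B(m) = (2*m)/((2*m)) = (2*m)*(1/(2*m)) = 1)
1/(B(70) + 2639*(-25)) = 1/(1 + 2639*(-25)) = 1/(1 - 65975) = 1/(-65974) = -1/65974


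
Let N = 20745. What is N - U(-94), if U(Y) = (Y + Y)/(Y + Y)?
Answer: 20744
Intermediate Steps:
U(Y) = 1 (U(Y) = (2*Y)/((2*Y)) = (2*Y)*(1/(2*Y)) = 1)
N - U(-94) = 20745 - 1*1 = 20745 - 1 = 20744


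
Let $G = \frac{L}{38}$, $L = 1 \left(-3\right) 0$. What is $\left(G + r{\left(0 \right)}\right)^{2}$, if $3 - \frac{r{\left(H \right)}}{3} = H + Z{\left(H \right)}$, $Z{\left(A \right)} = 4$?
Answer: $9$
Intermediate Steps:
$L = 0$ ($L = \left(-3\right) 0 = 0$)
$r{\left(H \right)} = -3 - 3 H$ ($r{\left(H \right)} = 9 - 3 \left(H + 4\right) = 9 - 3 \left(4 + H\right) = 9 - \left(12 + 3 H\right) = -3 - 3 H$)
$G = 0$ ($G = \frac{0}{38} = 0 \cdot \frac{1}{38} = 0$)
$\left(G + r{\left(0 \right)}\right)^{2} = \left(0 - 3\right)^{2} = \left(-3\right)^{2} = 9$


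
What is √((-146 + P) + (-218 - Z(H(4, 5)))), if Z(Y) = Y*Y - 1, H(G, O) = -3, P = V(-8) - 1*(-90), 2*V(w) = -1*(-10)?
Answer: I*√277 ≈ 16.643*I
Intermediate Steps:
V(w) = 5 (V(w) = (-1*(-10))/2 = (½)*10 = 5)
P = 95 (P = 5 - 1*(-90) = 5 + 90 = 95)
Z(Y) = -1 + Y² (Z(Y) = Y² - 1 = -1 + Y²)
√((-146 + P) + (-218 - Z(H(4, 5)))) = √((-146 + 95) + (-218 - (-1 + (-3)²))) = √(-51 + (-218 - (-1 + 9))) = √(-51 + (-218 - 1*8)) = √(-51 + (-218 - 8)) = √(-51 - 226) = √(-277) = I*√277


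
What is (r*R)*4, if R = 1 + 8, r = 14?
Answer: 504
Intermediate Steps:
R = 9
(r*R)*4 = (14*9)*4 = 126*4 = 504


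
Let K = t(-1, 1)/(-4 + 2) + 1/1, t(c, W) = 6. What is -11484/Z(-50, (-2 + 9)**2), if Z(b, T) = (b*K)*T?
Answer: -2871/1225 ≈ -2.3437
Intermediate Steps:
K = -2 (K = 6/(-4 + 2) + 1/1 = 6/(-2) + 1*1 = 6*(-1/2) + 1 = -3 + 1 = -2)
Z(b, T) = -2*T*b (Z(b, T) = (b*(-2))*T = (-2*b)*T = -2*T*b)
-11484/Z(-50, (-2 + 9)**2) = -11484*1/(100*(-2 + 9)**2) = -11484/((-2*7**2*(-50))) = -11484/((-2*49*(-50))) = -11484/4900 = -11484*1/4900 = -2871/1225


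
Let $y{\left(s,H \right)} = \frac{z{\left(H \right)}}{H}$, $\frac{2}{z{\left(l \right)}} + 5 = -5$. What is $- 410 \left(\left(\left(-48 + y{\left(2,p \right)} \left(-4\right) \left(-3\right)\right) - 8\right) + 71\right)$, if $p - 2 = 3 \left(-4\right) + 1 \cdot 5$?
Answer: $- \frac{31734}{5} \approx -6346.8$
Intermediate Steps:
$z{\left(l \right)} = - \frac{1}{5}$ ($z{\left(l \right)} = \frac{2}{-5 - 5} = \frac{2}{-10} = 2 \left(- \frac{1}{10}\right) = - \frac{1}{5}$)
$p = -5$ ($p = 2 + \left(3 \left(-4\right) + 1 \cdot 5\right) = 2 + \left(-12 + 5\right) = 2 - 7 = -5$)
$y{\left(s,H \right)} = - \frac{1}{5 H}$
$- 410 \left(\left(\left(-48 + y{\left(2,p \right)} \left(-4\right) \left(-3\right)\right) - 8\right) + 71\right) = - 410 \left(\left(\left(-48 + - \frac{1}{5 \left(-5\right)} \left(-4\right) \left(-3\right)\right) - 8\right) + 71\right) = - 410 \left(\left(\left(-48 + \left(- \frac{1}{5}\right) \left(- \frac{1}{5}\right) \left(-4\right) \left(-3\right)\right) - 8\right) + 71\right) = - 410 \left(\left(\left(-48 + \frac{1}{25} \left(-4\right) \left(-3\right)\right) - 8\right) + 71\right) = - 410 \left(\left(\left(-48 - - \frac{12}{25}\right) - 8\right) + 71\right) = - 410 \left(\left(\left(-48 + \frac{12}{25}\right) - 8\right) + 71\right) = - 410 \left(\left(- \frac{1188}{25} - 8\right) + 71\right) = - 410 \left(- \frac{1388}{25} + 71\right) = \left(-410\right) \frac{387}{25} = - \frac{31734}{5}$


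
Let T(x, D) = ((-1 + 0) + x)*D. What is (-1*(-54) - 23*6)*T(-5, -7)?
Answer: -3528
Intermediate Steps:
T(x, D) = D*(-1 + x) (T(x, D) = (-1 + x)*D = D*(-1 + x))
(-1*(-54) - 23*6)*T(-5, -7) = (-1*(-54) - 23*6)*(-7*(-1 - 5)) = (54 - 138)*(-7*(-6)) = -84*42 = -3528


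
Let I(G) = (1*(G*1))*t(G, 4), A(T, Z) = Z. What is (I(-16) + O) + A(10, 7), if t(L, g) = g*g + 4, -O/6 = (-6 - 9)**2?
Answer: -1663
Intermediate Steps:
O = -1350 (O = -6*(-6 - 9)**2 = -6*(-15)**2 = -6*225 = -1350)
t(L, g) = 4 + g**2 (t(L, g) = g**2 + 4 = 4 + g**2)
I(G) = 20*G (I(G) = (1*(G*1))*(4 + 4**2) = (1*G)*(4 + 16) = G*20 = 20*G)
(I(-16) + O) + A(10, 7) = (20*(-16) - 1350) + 7 = (-320 - 1350) + 7 = -1670 + 7 = -1663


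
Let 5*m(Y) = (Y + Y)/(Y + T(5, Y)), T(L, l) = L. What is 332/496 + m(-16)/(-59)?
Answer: 265367/402380 ≈ 0.65949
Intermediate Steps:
m(Y) = 2*Y/(5*(5 + Y)) (m(Y) = ((Y + Y)/(Y + 5))/5 = ((2*Y)/(5 + Y))/5 = (2*Y/(5 + Y))/5 = 2*Y/(5*(5 + Y)))
332/496 + m(-16)/(-59) = 332/496 + ((2/5)*(-16)/(5 - 16))/(-59) = 332*(1/496) + ((2/5)*(-16)/(-11))*(-1/59) = 83/124 + ((2/5)*(-16)*(-1/11))*(-1/59) = 83/124 + (32/55)*(-1/59) = 83/124 - 32/3245 = 265367/402380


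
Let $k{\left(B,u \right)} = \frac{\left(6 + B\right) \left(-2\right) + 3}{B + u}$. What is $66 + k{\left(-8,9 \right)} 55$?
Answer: $451$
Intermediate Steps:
$k{\left(B,u \right)} = \frac{-9 - 2 B}{B + u}$ ($k{\left(B,u \right)} = \frac{\left(-12 - 2 B\right) + 3}{B + u} = \frac{-9 - 2 B}{B + u}$)
$66 + k{\left(-8,9 \right)} 55 = 66 + \frac{-9 - -16}{-8 + 9} \cdot 55 = 66 + \frac{-9 + 16}{1} \cdot 55 = 66 + 1 \cdot 7 \cdot 55 = 66 + 7 \cdot 55 = 66 + 385 = 451$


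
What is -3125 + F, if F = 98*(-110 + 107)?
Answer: -3419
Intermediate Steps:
F = -294 (F = 98*(-3) = -294)
-3125 + F = -3125 - 294 = -3419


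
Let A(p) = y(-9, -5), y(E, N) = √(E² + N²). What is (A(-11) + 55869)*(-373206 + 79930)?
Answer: -16385036844 - 293276*√106 ≈ -1.6388e+10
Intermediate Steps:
A(p) = √106 (A(p) = √((-9)² + (-5)²) = √(81 + 25) = √106)
(A(-11) + 55869)*(-373206 + 79930) = (√106 + 55869)*(-373206 + 79930) = (55869 + √106)*(-293276) = -16385036844 - 293276*√106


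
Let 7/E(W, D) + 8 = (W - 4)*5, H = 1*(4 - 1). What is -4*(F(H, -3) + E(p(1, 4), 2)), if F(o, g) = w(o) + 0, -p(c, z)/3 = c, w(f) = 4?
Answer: -660/43 ≈ -15.349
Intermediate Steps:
H = 3 (H = 1*3 = 3)
p(c, z) = -3*c
E(W, D) = 7/(-28 + 5*W) (E(W, D) = 7/(-8 + (W - 4)*5) = 7/(-8 + (-4 + W)*5) = 7/(-8 + (-20 + 5*W)) = 7/(-28 + 5*W))
F(o, g) = 4 (F(o, g) = 4 + 0 = 4)
-4*(F(H, -3) + E(p(1, 4), 2)) = -4*(4 + 7/(-28 + 5*(-3*1))) = -4*(4 + 7/(-28 + 5*(-3))) = -4*(4 + 7/(-28 - 15)) = -4*(4 + 7/(-43)) = -4*(4 + 7*(-1/43)) = -4*(4 - 7/43) = -4*165/43 = -660/43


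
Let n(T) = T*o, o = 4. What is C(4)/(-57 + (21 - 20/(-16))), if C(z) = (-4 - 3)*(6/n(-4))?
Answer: -21/278 ≈ -0.075540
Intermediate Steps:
n(T) = 4*T (n(T) = T*4 = 4*T)
C(z) = 21/8 (C(z) = (-4 - 3)*(6/((4*(-4)))) = -42/(-16) = -42*(-1)/16 = -7*(-3/8) = 21/8)
C(4)/(-57 + (21 - 20/(-16))) = 21/(8*(-57 + (21 - 20/(-16)))) = 21/(8*(-57 + (21 - 20*(-1)/16))) = 21/(8*(-57 + (21 - 1*(-5/4)))) = 21/(8*(-57 + (21 + 5/4))) = 21/(8*(-57 + 89/4)) = 21/(8*(-139/4)) = (21/8)*(-4/139) = -21/278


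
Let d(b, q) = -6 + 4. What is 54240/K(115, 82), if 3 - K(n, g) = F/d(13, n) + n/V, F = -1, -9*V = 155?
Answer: 3362880/569 ≈ 5910.2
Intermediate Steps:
V = -155/9 (V = -⅑*155 = -155/9 ≈ -17.222)
d(b, q) = -2
K(n, g) = 5/2 + 9*n/155 (K(n, g) = 3 - (-1/(-2) + n/(-155/9)) = 3 - (-1*(-½) + n*(-9/155)) = 3 - (½ - 9*n/155) = 3 + (-½ + 9*n/155) = 5/2 + 9*n/155)
54240/K(115, 82) = 54240/(5/2 + (9/155)*115) = 54240/(5/2 + 207/31) = 54240/(569/62) = 54240*(62/569) = 3362880/569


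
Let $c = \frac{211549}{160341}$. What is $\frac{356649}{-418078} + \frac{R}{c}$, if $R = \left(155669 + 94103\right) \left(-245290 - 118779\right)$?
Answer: $- \frac{6095780985996165407565}{88443982822} \approx -6.8923 \cdot 10^{10}$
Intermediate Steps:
$c = \frac{211549}{160341}$ ($c = 211549 \cdot \frac{1}{160341} = \frac{211549}{160341} \approx 1.3194$)
$R = -90934242268$ ($R = 249772 \left(-364069\right) = -90934242268$)
$\frac{356649}{-418078} + \frac{R}{c} = \frac{356649}{-418078} - \frac{90934242268}{\frac{211549}{160341}} = 356649 \left(- \frac{1}{418078}\right) - \frac{14580487339493388}{211549} = - \frac{356649}{418078} - \frac{14580487339493388}{211549} = - \frac{6095780985996165407565}{88443982822}$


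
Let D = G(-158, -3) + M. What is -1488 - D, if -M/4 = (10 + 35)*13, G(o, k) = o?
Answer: 1010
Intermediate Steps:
M = -2340 (M = -4*(10 + 35)*13 = -180*13 = -4*585 = -2340)
D = -2498 (D = -158 - 2340 = -2498)
-1488 - D = -1488 - 1*(-2498) = -1488 + 2498 = 1010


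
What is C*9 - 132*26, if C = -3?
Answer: -3459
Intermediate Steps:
C*9 - 132*26 = -3*9 - 132*26 = -27 - 3432 = -3459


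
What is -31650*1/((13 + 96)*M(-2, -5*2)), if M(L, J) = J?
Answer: 3165/109 ≈ 29.037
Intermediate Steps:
-31650*1/((13 + 96)*M(-2, -5*2)) = -31650*(-1/(10*(13 + 96))) = -31650/((-10*109)) = -31650/(-1090) = -31650*(-1/1090) = 3165/109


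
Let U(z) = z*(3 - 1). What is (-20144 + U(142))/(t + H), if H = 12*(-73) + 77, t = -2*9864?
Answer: 19860/20527 ≈ 0.96751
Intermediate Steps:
t = -19728
U(z) = 2*z (U(z) = z*2 = 2*z)
H = -799 (H = -876 + 77 = -799)
(-20144 + U(142))/(t + H) = (-20144 + 2*142)/(-19728 - 799) = (-20144 + 284)/(-20527) = -19860*(-1/20527) = 19860/20527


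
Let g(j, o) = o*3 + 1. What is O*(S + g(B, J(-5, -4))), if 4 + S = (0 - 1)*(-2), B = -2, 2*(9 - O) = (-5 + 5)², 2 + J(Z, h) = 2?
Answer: -9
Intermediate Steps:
J(Z, h) = 0 (J(Z, h) = -2 + 2 = 0)
O = 9 (O = 9 - (-5 + 5)²/2 = 9 - ½*0² = 9 - ½*0 = 9 + 0 = 9)
g(j, o) = 1 + 3*o (g(j, o) = 3*o + 1 = 1 + 3*o)
S = -2 (S = -4 + (0 - 1)*(-2) = -4 - 1*(-2) = -4 + 2 = -2)
O*(S + g(B, J(-5, -4))) = 9*(-2 + (1 + 3*0)) = 9*(-2 + (1 + 0)) = 9*(-2 + 1) = 9*(-1) = -9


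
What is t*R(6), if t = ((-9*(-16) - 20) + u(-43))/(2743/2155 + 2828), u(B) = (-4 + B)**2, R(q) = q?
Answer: 10055230/2032361 ≈ 4.9476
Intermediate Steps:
t = 5027615/6097083 (t = ((-9*(-16) - 20) + (-4 - 43)**2)/(2743/2155 + 2828) = ((144 - 20) + (-47)**2)/(2743*(1/2155) + 2828) = (124 + 2209)/(2743/2155 + 2828) = 2333/(6097083/2155) = 2333*(2155/6097083) = 5027615/6097083 ≈ 0.82459)
t*R(6) = (5027615/6097083)*6 = 10055230/2032361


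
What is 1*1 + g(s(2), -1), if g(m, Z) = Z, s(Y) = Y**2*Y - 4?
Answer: 0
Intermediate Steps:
s(Y) = -4 + Y**3 (s(Y) = Y**3 - 4 = -4 + Y**3)
1*1 + g(s(2), -1) = 1*1 - 1 = 1 - 1 = 0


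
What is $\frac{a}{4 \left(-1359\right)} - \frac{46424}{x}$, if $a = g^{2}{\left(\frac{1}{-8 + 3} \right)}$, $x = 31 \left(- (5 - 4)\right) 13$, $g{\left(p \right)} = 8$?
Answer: $\frac{63083768}{547677} \approx 115.18$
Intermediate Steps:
$x = -403$ ($x = 31 \left(\left(-1\right) 1\right) 13 = 31 \left(-1\right) 13 = \left(-31\right) 13 = -403$)
$a = 64$ ($a = 8^{2} = 64$)
$\frac{a}{4 \left(-1359\right)} - \frac{46424}{x} = \frac{64}{4 \left(-1359\right)} - \frac{46424}{-403} = \frac{64}{-5436} - - \frac{46424}{403} = 64 \left(- \frac{1}{5436}\right) + \frac{46424}{403} = - \frac{16}{1359} + \frac{46424}{403} = \frac{63083768}{547677}$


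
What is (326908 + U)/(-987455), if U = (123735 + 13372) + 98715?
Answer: -16078/28213 ≈ -0.56988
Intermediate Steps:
U = 235822 (U = 137107 + 98715 = 235822)
(326908 + U)/(-987455) = (326908 + 235822)/(-987455) = 562730*(-1/987455) = -16078/28213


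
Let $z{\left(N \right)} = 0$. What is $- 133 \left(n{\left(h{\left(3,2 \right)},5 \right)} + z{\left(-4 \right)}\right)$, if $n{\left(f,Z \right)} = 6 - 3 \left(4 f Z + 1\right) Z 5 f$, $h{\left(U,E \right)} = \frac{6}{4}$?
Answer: $\frac{926079}{2} \approx 4.6304 \cdot 10^{5}$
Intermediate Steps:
$h{\left(U,E \right)} = \frac{3}{2}$ ($h{\left(U,E \right)} = 6 \cdot \frac{1}{4} = \frac{3}{2}$)
$n{\left(f,Z \right)} = 6 - 15 Z f \left(1 + 4 Z f\right)$ ($n{\left(f,Z \right)} = 6 - 3 \left(4 Z f + 1\right) Z 5 f = 6 - 3 \left(1 + 4 Z f\right) Z 5 f = 6 - 3 Z \left(1 + 4 Z f\right) 5 f = 6 - 3 \cdot 5 Z \left(1 + 4 Z f\right) f = 6 - 3 \cdot 5 Z f \left(1 + 4 Z f\right) = 6 - 15 Z f \left(1 + 4 Z f\right)$)
$- 133 \left(n{\left(h{\left(3,2 \right)},5 \right)} + z{\left(-4 \right)}\right) = - 133 \left(\left(6 - 60 \cdot 5^{2} \left(\frac{3}{2}\right)^{2} - 75 \cdot \frac{3}{2}\right) + 0\right) = - 133 \left(\left(6 - 1500 \cdot \frac{9}{4} - \frac{225}{2}\right) + 0\right) = - 133 \left(\left(6 - 3375 - \frac{225}{2}\right) + 0\right) = - 133 \left(- \frac{6963}{2} + 0\right) = \left(-133\right) \left(- \frac{6963}{2}\right) = \frac{926079}{2}$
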